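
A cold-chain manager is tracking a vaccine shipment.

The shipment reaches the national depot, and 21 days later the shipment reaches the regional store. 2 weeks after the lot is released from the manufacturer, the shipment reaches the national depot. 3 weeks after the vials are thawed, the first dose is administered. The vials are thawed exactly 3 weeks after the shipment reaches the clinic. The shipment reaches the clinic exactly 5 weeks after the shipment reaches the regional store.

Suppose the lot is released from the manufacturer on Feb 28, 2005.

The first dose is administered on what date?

The lot is released from the manufacturer: Feb 28, 2005.
The shipment reaches the national depot: Feb 28, 2005 + 2 weeks = Mar 14, 2005.
The shipment reaches the regional store: Mar 14, 2005 + 21 days = Apr 4, 2005.
The shipment reaches the clinic: Apr 4, 2005 + 5 weeks = May 9, 2005.
The vials are thawed: May 9, 2005 + 3 weeks = May 30, 2005.
The first dose is administered: May 30, 2005 + 3 weeks = Jun 20, 2005.

Jun 20, 2005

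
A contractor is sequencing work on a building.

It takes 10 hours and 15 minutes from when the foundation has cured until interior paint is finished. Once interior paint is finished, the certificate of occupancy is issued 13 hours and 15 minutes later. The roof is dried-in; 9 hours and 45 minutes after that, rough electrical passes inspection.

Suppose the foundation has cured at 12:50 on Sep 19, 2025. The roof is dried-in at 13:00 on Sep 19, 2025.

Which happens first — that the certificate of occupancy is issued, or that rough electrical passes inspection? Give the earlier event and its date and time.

The foundation has cured: 12:50 Sep 19, 2025.
Interior paint is finished: 12:50 Sep 19, 2025 + 10h15m = 23:05 Sep 19, 2025.
The certificate of occupancy is issued: 23:05 Sep 19, 2025 + 13h15m = 12:20 Sep 20, 2025.
The roof is dried-in: 13:00 Sep 19, 2025.
Rough electrical passes inspection: 13:00 Sep 19, 2025 + 9h45m = 22:45 Sep 19, 2025.
Comparing: the certificate of occupancy is issued at 12:20 Sep 20, 2025 vs rough electrical passes inspection at 22:45 Sep 19, 2025. Earlier: rough electrical passes inspection.

Rough electrical passes inspection — 22:45 on Sep 19, 2025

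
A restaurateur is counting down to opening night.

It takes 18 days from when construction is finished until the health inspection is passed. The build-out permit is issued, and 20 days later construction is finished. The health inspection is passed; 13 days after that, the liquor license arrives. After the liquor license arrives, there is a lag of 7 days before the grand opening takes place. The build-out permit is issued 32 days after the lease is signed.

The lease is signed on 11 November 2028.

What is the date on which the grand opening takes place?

9 February 2029

The lease is signed: Nov 11, 2028.
The build-out permit is issued: Nov 11, 2028 + 32 days = Dec 13, 2028.
Construction is finished: Dec 13, 2028 + 20 days = Jan 2, 2029.
The health inspection is passed: Jan 2, 2029 + 18 days = Jan 20, 2029.
The liquor license arrives: Jan 20, 2029 + 13 days = Feb 2, 2029.
The grand opening takes place: Feb 2, 2029 + 7 days = Feb 9, 2029.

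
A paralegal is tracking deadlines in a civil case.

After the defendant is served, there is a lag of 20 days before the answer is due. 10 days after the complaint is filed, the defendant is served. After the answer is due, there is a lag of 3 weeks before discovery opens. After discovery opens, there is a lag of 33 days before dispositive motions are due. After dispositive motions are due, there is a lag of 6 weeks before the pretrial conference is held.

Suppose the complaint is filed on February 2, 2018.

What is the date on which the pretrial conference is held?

The complaint is filed: Feb 2, 2018.
The defendant is served: Feb 2, 2018 + 10 days = Feb 12, 2018.
The answer is due: Feb 12, 2018 + 20 days = Mar 4, 2018.
Discovery opens: Mar 4, 2018 + 3 weeks = Mar 25, 2018.
Dispositive motions are due: Mar 25, 2018 + 33 days = Apr 27, 2018.
The pretrial conference is held: Apr 27, 2018 + 6 weeks = Jun 8, 2018.

June 8, 2018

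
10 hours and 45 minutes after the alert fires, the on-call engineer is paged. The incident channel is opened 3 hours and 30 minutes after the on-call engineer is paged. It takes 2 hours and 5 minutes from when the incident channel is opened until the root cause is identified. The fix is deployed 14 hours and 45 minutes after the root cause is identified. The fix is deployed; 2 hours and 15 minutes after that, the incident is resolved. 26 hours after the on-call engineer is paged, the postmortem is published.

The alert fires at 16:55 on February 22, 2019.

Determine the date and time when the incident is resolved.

The alert fires: 16:55 Feb 22, 2019.
The on-call engineer is paged: 16:55 Feb 22, 2019 + 10h45m = 03:40 Feb 23, 2019.
The incident channel is opened: 03:40 Feb 23, 2019 + 3h30m = 07:10 Feb 23, 2019.
The root cause is identified: 07:10 Feb 23, 2019 + 2h05m = 09:15 Feb 23, 2019.
The fix is deployed: 09:15 Feb 23, 2019 + 14h45m = 00:00 Feb 24, 2019.
The incident is resolved: 00:00 Feb 24, 2019 + 2h15m = 02:15 Feb 24, 2019.

02:15 on February 24, 2019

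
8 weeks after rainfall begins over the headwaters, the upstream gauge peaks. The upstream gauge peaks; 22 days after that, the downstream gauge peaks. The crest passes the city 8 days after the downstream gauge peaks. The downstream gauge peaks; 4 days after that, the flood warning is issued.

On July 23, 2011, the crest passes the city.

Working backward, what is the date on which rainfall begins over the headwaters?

The crest passes the city: Jul 23, 2011.
The downstream gauge peaks: Jul 23, 2011 − 8 days = Jul 15, 2011.
The upstream gauge peaks: Jul 15, 2011 − 22 days = Jun 23, 2011.
Rainfall begins over the headwaters: Jun 23, 2011 − 8 weeks = Apr 28, 2011.

April 28, 2011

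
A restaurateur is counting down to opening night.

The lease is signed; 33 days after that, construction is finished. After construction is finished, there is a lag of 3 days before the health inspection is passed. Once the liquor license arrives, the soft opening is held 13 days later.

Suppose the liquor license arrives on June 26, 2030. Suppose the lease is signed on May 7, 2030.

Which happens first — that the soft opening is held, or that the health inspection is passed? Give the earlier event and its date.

The liquor license arrives: Jun 26, 2030.
The soft opening is held: Jun 26, 2030 + 13 days = Jul 9, 2030.
The lease is signed: May 7, 2030.
Construction is finished: May 7, 2030 + 33 days = Jun 9, 2030.
The health inspection is passed: Jun 9, 2030 + 3 days = Jun 12, 2030.
Comparing: the soft opening is held on Jul 9, 2030 vs the health inspection is passed on Jun 12, 2030. Earlier: the health inspection is passed.

The health inspection is passed — June 12, 2030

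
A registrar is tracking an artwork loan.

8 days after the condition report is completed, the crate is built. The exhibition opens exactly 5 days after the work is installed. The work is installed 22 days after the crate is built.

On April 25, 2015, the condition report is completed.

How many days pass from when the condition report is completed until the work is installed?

Causal path: the condition report is completed → the crate is built → the work is installed.
Total delay along the path: 8 + 22 = 30 days.

30 days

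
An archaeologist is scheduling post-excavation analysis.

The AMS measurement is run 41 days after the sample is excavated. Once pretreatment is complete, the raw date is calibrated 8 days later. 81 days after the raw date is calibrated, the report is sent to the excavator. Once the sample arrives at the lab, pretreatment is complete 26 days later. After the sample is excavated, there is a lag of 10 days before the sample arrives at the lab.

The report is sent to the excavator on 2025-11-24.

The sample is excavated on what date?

The report is sent to the excavator: Nov 24, 2025.
The raw date is calibrated: Nov 24, 2025 − 81 days = Sep 4, 2025.
Pretreatment is complete: Sep 4, 2025 − 8 days = Aug 27, 2025.
The sample arrives at the lab: Aug 27, 2025 − 26 days = Aug 1, 2025.
The sample is excavated: Aug 1, 2025 − 10 days = Jul 22, 2025.

2025-07-22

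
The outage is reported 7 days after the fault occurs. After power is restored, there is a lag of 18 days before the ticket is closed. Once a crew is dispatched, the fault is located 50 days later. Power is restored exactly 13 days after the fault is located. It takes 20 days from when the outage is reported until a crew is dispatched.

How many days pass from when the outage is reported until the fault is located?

70 days

Causal path: the outage is reported → a crew is dispatched → the fault is located.
Total delay along the path: 20 + 50 = 70 days.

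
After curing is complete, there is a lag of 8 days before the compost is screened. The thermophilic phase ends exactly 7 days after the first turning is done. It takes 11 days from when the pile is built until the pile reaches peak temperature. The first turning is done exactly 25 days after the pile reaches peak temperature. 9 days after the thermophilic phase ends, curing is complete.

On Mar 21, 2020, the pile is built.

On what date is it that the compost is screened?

May 20, 2020

The pile is built: Mar 21, 2020.
The pile reaches peak temperature: Mar 21, 2020 + 11 days = Apr 1, 2020.
The first turning is done: Apr 1, 2020 + 25 days = Apr 26, 2020.
The thermophilic phase ends: Apr 26, 2020 + 7 days = May 3, 2020.
Curing is complete: May 3, 2020 + 9 days = May 12, 2020.
The compost is screened: May 12, 2020 + 8 days = May 20, 2020.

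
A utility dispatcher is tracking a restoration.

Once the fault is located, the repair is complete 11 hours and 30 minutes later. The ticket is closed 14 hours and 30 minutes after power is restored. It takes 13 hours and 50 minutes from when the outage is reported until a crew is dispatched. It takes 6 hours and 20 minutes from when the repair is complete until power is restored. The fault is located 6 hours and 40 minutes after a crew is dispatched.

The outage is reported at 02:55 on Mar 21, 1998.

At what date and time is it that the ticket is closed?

07:45 on Mar 23, 1998

The outage is reported: 02:55 Mar 21, 1998.
A crew is dispatched: 02:55 Mar 21, 1998 + 13h50m = 16:45 Mar 21, 1998.
The fault is located: 16:45 Mar 21, 1998 + 6h40m = 23:25 Mar 21, 1998.
The repair is complete: 23:25 Mar 21, 1998 + 11h30m = 10:55 Mar 22, 1998.
Power is restored: 10:55 Mar 22, 1998 + 6h20m = 17:15 Mar 22, 1998.
The ticket is closed: 17:15 Mar 22, 1998 + 14h30m = 07:45 Mar 23, 1998.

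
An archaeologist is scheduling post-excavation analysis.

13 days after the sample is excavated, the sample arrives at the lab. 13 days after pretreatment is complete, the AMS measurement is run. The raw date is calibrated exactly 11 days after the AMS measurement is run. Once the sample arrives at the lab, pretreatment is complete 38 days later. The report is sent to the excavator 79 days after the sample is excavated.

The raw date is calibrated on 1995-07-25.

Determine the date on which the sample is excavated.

The raw date is calibrated: Jul 25, 1995.
The AMS measurement is run: Jul 25, 1995 − 11 days = Jul 14, 1995.
Pretreatment is complete: Jul 14, 1995 − 13 days = Jul 1, 1995.
The sample arrives at the lab: Jul 1, 1995 − 38 days = May 24, 1995.
The sample is excavated: May 24, 1995 − 13 days = May 11, 1995.

1995-05-11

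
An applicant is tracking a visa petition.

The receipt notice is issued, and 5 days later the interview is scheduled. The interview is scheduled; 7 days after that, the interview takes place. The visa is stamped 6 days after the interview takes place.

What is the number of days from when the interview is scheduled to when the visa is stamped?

Causal path: the interview is scheduled → the interview takes place → the visa is stamped.
Total delay along the path: 7 + 6 = 13 days.

13 days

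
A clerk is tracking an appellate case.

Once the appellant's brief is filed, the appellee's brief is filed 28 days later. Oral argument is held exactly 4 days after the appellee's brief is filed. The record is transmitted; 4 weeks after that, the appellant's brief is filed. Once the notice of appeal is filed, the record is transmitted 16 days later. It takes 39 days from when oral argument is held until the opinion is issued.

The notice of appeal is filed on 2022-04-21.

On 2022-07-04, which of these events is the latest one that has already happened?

The notice of appeal is filed: Apr 21, 2022.
The record is transmitted: Apr 21, 2022 + 16 days = May 7, 2022.
The appellant's brief is filed: May 7, 2022 + 4 weeks = Jun 4, 2022.
The appellee's brief is filed: Jun 4, 2022 + 28 days = Jul 2, 2022.
Oral argument is held: Jul 2, 2022 + 4 days = Jul 6, 2022.
The opinion is issued: Jul 6, 2022 + 39 days = Aug 14, 2022.
Jul 4, 2022 falls between when the appellee's brief is filed (Jul 2, 2022) and when oral argument is held (Jul 6, 2022).

The appellee's brief is filed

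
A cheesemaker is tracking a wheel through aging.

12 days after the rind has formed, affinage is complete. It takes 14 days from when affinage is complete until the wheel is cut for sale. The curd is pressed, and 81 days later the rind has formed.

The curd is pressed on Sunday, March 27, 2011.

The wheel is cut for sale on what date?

Tuesday, July 12, 2011

The curd is pressed: Mar 27, 2011.
The rind has formed: Mar 27, 2011 + 81 days = Jun 16, 2011.
Affinage is complete: Jun 16, 2011 + 12 days = Jun 28, 2011.
The wheel is cut for sale: Jun 28, 2011 + 14 days = Jul 12, 2011.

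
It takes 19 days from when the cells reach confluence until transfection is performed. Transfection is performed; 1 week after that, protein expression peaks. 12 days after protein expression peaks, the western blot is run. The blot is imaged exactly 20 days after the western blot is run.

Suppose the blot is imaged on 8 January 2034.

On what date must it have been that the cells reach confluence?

The blot is imaged: Jan 8, 2034.
The western blot is run: Jan 8, 2034 − 20 days = Dec 19, 2033.
Protein expression peaks: Dec 19, 2033 − 12 days = Dec 7, 2033.
Transfection is performed: Dec 7, 2033 − 1 week = Nov 30, 2033.
The cells reach confluence: Nov 30, 2033 − 19 days = Nov 11, 2033.

11 November 2033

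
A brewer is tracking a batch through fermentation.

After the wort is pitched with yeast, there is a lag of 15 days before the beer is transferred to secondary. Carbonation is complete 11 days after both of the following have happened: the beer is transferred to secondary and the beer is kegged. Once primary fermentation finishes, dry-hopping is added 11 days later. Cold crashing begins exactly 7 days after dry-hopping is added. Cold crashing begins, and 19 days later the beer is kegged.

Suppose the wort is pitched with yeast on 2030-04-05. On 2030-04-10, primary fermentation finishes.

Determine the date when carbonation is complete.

The wort is pitched with yeast: Apr 5, 2030.
The beer is transferred to secondary: Apr 5, 2030 + 15 days = Apr 20, 2030.
Primary fermentation finishes: Apr 10, 2030.
Dry-hopping is added: Apr 10, 2030 + 11 days = Apr 21, 2030.
Cold crashing begins: Apr 21, 2030 + 7 days = Apr 28, 2030.
The beer is kegged: Apr 28, 2030 + 19 days = May 17, 2030.
Both prerequisites met — the beer is transferred to secondary (Apr 20, 2030), the beer is kegged (May 17, 2030); the later is May 17, 2030.
Carbonation is complete: May 17, 2030 + 11 days = May 28, 2030.

2030-05-28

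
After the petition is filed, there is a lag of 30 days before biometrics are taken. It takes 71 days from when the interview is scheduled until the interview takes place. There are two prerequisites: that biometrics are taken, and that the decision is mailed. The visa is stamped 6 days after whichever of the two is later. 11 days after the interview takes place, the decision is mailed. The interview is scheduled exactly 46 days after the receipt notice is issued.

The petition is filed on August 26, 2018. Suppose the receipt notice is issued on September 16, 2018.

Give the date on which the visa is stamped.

January 28, 2019

The petition is filed: Aug 26, 2018.
Biometrics are taken: Aug 26, 2018 + 30 days = Sep 25, 2018.
The receipt notice is issued: Sep 16, 2018.
The interview is scheduled: Sep 16, 2018 + 46 days = Nov 1, 2018.
The interview takes place: Nov 1, 2018 + 71 days = Jan 11, 2019.
The decision is mailed: Jan 11, 2019 + 11 days = Jan 22, 2019.
Both prerequisites met — biometrics are taken (Sep 25, 2018), the decision is mailed (Jan 22, 2019); the later is Jan 22, 2019.
The visa is stamped: Jan 22, 2019 + 6 days = Jan 28, 2019.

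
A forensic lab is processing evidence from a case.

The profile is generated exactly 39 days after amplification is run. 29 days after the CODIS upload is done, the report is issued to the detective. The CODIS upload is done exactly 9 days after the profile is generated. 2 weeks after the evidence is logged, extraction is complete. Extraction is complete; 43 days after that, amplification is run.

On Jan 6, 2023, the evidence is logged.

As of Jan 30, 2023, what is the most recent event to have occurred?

The evidence is logged: Jan 6, 2023.
Extraction is complete: Jan 6, 2023 + 2 weeks = Jan 20, 2023.
Amplification is run: Jan 20, 2023 + 43 days = Mar 4, 2023.
The profile is generated: Mar 4, 2023 + 39 days = Apr 12, 2023.
The CODIS upload is done: Apr 12, 2023 + 9 days = Apr 21, 2023.
The report is issued to the detective: Apr 21, 2023 + 29 days = May 20, 2023.
Jan 30, 2023 falls between when extraction is complete (Jan 20, 2023) and when amplification is run (Mar 4, 2023).

Extraction is complete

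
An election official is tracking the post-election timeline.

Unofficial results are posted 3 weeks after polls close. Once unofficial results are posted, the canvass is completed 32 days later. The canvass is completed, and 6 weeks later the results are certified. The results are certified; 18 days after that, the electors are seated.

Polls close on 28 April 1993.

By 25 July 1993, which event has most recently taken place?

Polls close: Apr 28, 1993.
Unofficial results are posted: Apr 28, 1993 + 3 weeks = May 19, 1993.
The canvass is completed: May 19, 1993 + 32 days = Jun 20, 1993.
The results are certified: Jun 20, 1993 + 6 weeks = Aug 1, 1993.
The electors are seated: Aug 1, 1993 + 18 days = Aug 19, 1993.
Jul 25, 1993 falls between when the canvass is completed (Jun 20, 1993) and when the results are certified (Aug 1, 1993).

The canvass is completed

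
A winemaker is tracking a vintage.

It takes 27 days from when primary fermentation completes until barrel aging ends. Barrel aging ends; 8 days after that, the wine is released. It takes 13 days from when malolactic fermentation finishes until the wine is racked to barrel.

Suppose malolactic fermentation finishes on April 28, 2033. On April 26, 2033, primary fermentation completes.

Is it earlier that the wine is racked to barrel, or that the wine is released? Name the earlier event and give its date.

The wine is racked to barrel — May 11, 2033

Malolactic fermentation finishes: Apr 28, 2033.
The wine is racked to barrel: Apr 28, 2033 + 13 days = May 11, 2033.
Primary fermentation completes: Apr 26, 2033.
Barrel aging ends: Apr 26, 2033 + 27 days = May 23, 2033.
The wine is released: May 23, 2033 + 8 days = May 31, 2033.
Comparing: the wine is racked to barrel on May 11, 2033 vs the wine is released on May 31, 2033. Earlier: the wine is racked to barrel.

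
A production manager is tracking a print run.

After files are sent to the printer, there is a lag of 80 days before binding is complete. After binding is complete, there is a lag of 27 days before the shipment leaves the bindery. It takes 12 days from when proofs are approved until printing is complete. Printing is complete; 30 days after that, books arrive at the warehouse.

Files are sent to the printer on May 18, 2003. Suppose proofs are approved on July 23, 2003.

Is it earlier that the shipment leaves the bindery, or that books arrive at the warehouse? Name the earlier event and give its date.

Files are sent to the printer: May 18, 2003.
Binding is complete: May 18, 2003 + 80 days = Aug 6, 2003.
The shipment leaves the bindery: Aug 6, 2003 + 27 days = Sep 2, 2003.
Proofs are approved: Jul 23, 2003.
Printing is complete: Jul 23, 2003 + 12 days = Aug 4, 2003.
Books arrive at the warehouse: Aug 4, 2003 + 30 days = Sep 3, 2003.
Comparing: the shipment leaves the bindery on Sep 2, 2003 vs books arrive at the warehouse on Sep 3, 2003. Earlier: the shipment leaves the bindery.

The shipment leaves the bindery — September 2, 2003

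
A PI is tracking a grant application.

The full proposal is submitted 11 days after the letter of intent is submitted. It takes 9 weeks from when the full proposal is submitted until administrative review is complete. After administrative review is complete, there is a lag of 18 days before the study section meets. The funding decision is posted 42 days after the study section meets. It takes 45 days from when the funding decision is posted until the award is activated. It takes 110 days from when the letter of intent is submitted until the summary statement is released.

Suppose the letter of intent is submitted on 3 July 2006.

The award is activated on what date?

The letter of intent is submitted: Jul 3, 2006.
The full proposal is submitted: Jul 3, 2006 + 11 days = Jul 14, 2006.
Administrative review is complete: Jul 14, 2006 + 9 weeks = Sep 15, 2006.
The study section meets: Sep 15, 2006 + 18 days = Oct 3, 2006.
The funding decision is posted: Oct 3, 2006 + 42 days = Nov 14, 2006.
The award is activated: Nov 14, 2006 + 45 days = Dec 29, 2006.

29 December 2006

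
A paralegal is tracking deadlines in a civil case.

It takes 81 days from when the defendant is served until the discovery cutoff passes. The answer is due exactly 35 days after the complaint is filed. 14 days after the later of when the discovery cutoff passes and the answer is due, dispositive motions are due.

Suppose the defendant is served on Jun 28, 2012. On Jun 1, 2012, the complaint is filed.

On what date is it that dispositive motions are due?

Oct 1, 2012

The defendant is served: Jun 28, 2012.
The discovery cutoff passes: Jun 28, 2012 + 81 days = Sep 17, 2012.
The complaint is filed: Jun 1, 2012.
The answer is due: Jun 1, 2012 + 35 days = Jul 6, 2012.
Both prerequisites met — the discovery cutoff passes (Sep 17, 2012), the answer is due (Jul 6, 2012); the later is Sep 17, 2012.
Dispositive motions are due: Sep 17, 2012 + 14 days = Oct 1, 2012.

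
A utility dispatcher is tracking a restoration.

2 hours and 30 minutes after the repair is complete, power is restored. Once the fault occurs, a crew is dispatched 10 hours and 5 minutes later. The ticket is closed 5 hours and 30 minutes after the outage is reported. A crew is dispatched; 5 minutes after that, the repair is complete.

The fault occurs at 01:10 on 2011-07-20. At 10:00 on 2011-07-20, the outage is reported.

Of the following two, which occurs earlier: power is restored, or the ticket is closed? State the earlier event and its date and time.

The fault occurs: 01:10 Jul 20, 2011.
A crew is dispatched: 01:10 Jul 20, 2011 + 10h05m = 11:15 Jul 20, 2011.
The repair is complete: 11:15 Jul 20, 2011 + 5m = 11:20 Jul 20, 2011.
Power is restored: 11:20 Jul 20, 2011 + 2h30m = 13:50 Jul 20, 2011.
The outage is reported: 10:00 Jul 20, 2011.
The ticket is closed: 10:00 Jul 20, 2011 + 5h30m = 15:30 Jul 20, 2011.
Comparing: power is restored at 13:50 Jul 20, 2011 vs the ticket is closed at 15:30 Jul 20, 2011. Earlier: power is restored.

Power is restored — 13:50 on 2011-07-20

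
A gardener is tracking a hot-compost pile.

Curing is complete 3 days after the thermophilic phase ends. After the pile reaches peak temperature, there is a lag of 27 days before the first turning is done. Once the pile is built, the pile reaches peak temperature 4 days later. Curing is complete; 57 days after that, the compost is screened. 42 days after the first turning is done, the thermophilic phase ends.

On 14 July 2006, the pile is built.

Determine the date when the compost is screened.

24 November 2006

The pile is built: Jul 14, 2006.
The pile reaches peak temperature: Jul 14, 2006 + 4 days = Jul 18, 2006.
The first turning is done: Jul 18, 2006 + 27 days = Aug 14, 2006.
The thermophilic phase ends: Aug 14, 2006 + 42 days = Sep 25, 2006.
Curing is complete: Sep 25, 2006 + 3 days = Sep 28, 2006.
The compost is screened: Sep 28, 2006 + 57 days = Nov 24, 2006.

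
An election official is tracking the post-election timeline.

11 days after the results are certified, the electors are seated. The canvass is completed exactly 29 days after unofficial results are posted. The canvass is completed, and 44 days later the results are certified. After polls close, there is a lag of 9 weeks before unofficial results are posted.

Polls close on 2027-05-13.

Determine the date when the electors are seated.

Polls close: May 13, 2027.
Unofficial results are posted: May 13, 2027 + 9 weeks = Jul 15, 2027.
The canvass is completed: Jul 15, 2027 + 29 days = Aug 13, 2027.
The results are certified: Aug 13, 2027 + 44 days = Sep 26, 2027.
The electors are seated: Sep 26, 2027 + 11 days = Oct 7, 2027.

2027-10-07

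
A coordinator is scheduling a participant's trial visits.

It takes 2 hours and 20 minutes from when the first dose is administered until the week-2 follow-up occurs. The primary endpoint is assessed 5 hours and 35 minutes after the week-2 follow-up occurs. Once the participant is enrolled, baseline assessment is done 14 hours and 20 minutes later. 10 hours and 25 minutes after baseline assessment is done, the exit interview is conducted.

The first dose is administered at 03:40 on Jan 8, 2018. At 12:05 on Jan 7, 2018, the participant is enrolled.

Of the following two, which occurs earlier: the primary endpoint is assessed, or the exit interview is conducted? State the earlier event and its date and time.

The primary endpoint is assessed — 11:35 on Jan 8, 2018

The first dose is administered: 03:40 Jan 8, 2018.
The week-2 follow-up occurs: 03:40 Jan 8, 2018 + 2h20m = 06:00 Jan 8, 2018.
The primary endpoint is assessed: 06:00 Jan 8, 2018 + 5h35m = 11:35 Jan 8, 2018.
The participant is enrolled: 12:05 Jan 7, 2018.
Baseline assessment is done: 12:05 Jan 7, 2018 + 14h20m = 02:25 Jan 8, 2018.
The exit interview is conducted: 02:25 Jan 8, 2018 + 10h25m = 12:50 Jan 8, 2018.
Comparing: the primary endpoint is assessed at 11:35 Jan 8, 2018 vs the exit interview is conducted at 12:50 Jan 8, 2018. Earlier: the primary endpoint is assessed.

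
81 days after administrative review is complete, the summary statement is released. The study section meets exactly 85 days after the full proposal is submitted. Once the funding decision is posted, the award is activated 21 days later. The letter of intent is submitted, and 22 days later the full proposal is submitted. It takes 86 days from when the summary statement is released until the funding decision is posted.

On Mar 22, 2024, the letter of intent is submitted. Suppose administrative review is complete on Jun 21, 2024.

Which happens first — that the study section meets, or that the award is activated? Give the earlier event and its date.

The study section meets — Jul 7, 2024

The letter of intent is submitted: Mar 22, 2024.
The full proposal is submitted: Mar 22, 2024 + 22 days = Apr 13, 2024.
The study section meets: Apr 13, 2024 + 85 days = Jul 7, 2024.
Administrative review is complete: Jun 21, 2024.
The summary statement is released: Jun 21, 2024 + 81 days = Sep 10, 2024.
The funding decision is posted: Sep 10, 2024 + 86 days = Dec 5, 2024.
The award is activated: Dec 5, 2024 + 21 days = Dec 26, 2024.
Comparing: the study section meets on Jul 7, 2024 vs the award is activated on Dec 26, 2024. Earlier: the study section meets.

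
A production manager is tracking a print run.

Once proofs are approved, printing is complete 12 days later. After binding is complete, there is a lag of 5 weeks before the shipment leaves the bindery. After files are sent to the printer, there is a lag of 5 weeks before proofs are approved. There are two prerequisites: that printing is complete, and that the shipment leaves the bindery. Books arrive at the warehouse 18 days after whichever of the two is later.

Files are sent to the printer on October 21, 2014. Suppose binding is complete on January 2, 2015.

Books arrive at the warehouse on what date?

Files are sent to the printer: Oct 21, 2014.
Proofs are approved: Oct 21, 2014 + 5 weeks = Nov 25, 2014.
Printing is complete: Nov 25, 2014 + 12 days = Dec 7, 2014.
Binding is complete: Jan 2, 2015.
The shipment leaves the bindery: Jan 2, 2015 + 5 weeks = Feb 6, 2015.
Both prerequisites met — printing is complete (Dec 7, 2014), the shipment leaves the bindery (Feb 6, 2015); the later is Feb 6, 2015.
Books arrive at the warehouse: Feb 6, 2015 + 18 days = Feb 24, 2015.

February 24, 2015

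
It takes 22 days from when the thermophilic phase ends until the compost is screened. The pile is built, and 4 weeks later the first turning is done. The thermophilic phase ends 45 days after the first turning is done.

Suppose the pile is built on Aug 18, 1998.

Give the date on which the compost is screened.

Nov 21, 1998

The pile is built: Aug 18, 1998.
The first turning is done: Aug 18, 1998 + 4 weeks = Sep 15, 1998.
The thermophilic phase ends: Sep 15, 1998 + 45 days = Oct 30, 1998.
The compost is screened: Oct 30, 1998 + 22 days = Nov 21, 1998.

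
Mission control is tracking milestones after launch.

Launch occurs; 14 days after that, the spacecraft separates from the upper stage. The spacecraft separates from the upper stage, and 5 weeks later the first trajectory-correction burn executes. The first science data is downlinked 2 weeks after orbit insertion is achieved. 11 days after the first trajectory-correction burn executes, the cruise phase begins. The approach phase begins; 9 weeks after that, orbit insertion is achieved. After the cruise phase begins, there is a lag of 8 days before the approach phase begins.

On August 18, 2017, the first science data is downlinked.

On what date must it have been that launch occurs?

March 26, 2017

The first science data is downlinked: Aug 18, 2017.
Orbit insertion is achieved: Aug 18, 2017 − 2 weeks = Aug 4, 2017.
The approach phase begins: Aug 4, 2017 − 9 weeks = Jun 2, 2017.
The cruise phase begins: Jun 2, 2017 − 8 days = May 25, 2017.
The first trajectory-correction burn executes: May 25, 2017 − 11 days = May 14, 2017.
The spacecraft separates from the upper stage: May 14, 2017 − 5 weeks = Apr 9, 2017.
Launch occurs: Apr 9, 2017 − 14 days = Mar 26, 2017.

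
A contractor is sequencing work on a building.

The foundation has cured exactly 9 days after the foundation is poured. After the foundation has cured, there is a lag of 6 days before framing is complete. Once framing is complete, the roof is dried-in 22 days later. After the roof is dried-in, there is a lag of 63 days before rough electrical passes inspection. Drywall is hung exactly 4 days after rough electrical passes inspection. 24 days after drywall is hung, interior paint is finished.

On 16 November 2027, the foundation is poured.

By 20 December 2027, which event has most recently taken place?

Framing is complete

The foundation is poured: Nov 16, 2027.
The foundation has cured: Nov 16, 2027 + 9 days = Nov 25, 2027.
Framing is complete: Nov 25, 2027 + 6 days = Dec 1, 2027.
The roof is dried-in: Dec 1, 2027 + 22 days = Dec 23, 2027.
Rough electrical passes inspection: Dec 23, 2027 + 63 days = Feb 24, 2028.
Drywall is hung: Feb 24, 2028 + 4 days = Feb 28, 2028.
Interior paint is finished: Feb 28, 2028 + 24 days = Mar 23, 2028.
Dec 20, 2027 falls between when framing is complete (Dec 1, 2027) and when the roof is dried-in (Dec 23, 2027).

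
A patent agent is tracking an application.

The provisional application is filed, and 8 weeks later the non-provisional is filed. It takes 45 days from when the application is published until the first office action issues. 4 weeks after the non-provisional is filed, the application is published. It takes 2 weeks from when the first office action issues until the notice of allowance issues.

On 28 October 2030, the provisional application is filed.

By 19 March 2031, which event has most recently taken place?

The first office action issues

The provisional application is filed: Oct 28, 2030.
The non-provisional is filed: Oct 28, 2030 + 8 weeks = Dec 23, 2030.
The application is published: Dec 23, 2030 + 4 weeks = Jan 20, 2031.
The first office action issues: Jan 20, 2031 + 45 days = Mar 6, 2031.
The notice of allowance issues: Mar 6, 2031 + 2 weeks = Mar 20, 2031.
Mar 19, 2031 falls between when the first office action issues (Mar 6, 2031) and when the notice of allowance issues (Mar 20, 2031).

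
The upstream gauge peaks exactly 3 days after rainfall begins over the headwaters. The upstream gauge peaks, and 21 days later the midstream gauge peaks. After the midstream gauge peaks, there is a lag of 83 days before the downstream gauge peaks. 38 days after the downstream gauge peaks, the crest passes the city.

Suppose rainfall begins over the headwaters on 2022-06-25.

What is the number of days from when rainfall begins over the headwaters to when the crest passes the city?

Causal path: rainfall begins over the headwaters → the upstream gauge peaks → the midstream gauge peaks → the downstream gauge peaks → the crest passes the city.
Total delay along the path: 3 + 21 + 83 + 38 = 145 days.

145 days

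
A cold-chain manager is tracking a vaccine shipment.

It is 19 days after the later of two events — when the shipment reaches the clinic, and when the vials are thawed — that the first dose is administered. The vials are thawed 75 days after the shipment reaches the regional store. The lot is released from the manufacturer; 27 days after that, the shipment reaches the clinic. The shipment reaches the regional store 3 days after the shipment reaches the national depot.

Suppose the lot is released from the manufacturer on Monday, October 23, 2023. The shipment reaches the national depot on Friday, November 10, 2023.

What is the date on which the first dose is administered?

The lot is released from the manufacturer: Oct 23, 2023.
The shipment reaches the clinic: Oct 23, 2023 + 27 days = Nov 19, 2023.
The shipment reaches the national depot: Nov 10, 2023.
The shipment reaches the regional store: Nov 10, 2023 + 3 days = Nov 13, 2023.
The vials are thawed: Nov 13, 2023 + 75 days = Jan 27, 2024.
Both prerequisites met — the shipment reaches the clinic (Nov 19, 2023), the vials are thawed (Jan 27, 2024); the later is Jan 27, 2024.
The first dose is administered: Jan 27, 2024 + 19 days = Feb 15, 2024.

Thursday, February 15, 2024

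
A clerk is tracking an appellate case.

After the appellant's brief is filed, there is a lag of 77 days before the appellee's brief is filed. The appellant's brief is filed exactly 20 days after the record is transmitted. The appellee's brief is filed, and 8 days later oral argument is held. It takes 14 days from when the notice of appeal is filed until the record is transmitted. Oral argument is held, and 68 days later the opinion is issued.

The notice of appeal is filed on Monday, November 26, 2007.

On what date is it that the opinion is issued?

The notice of appeal is filed: Nov 26, 2007.
The record is transmitted: Nov 26, 2007 + 14 days = Dec 10, 2007.
The appellant's brief is filed: Dec 10, 2007 + 20 days = Dec 30, 2007.
The appellee's brief is filed: Dec 30, 2007 + 77 days = Mar 16, 2008.
Oral argument is held: Mar 16, 2008 + 8 days = Mar 24, 2008.
The opinion is issued: Mar 24, 2008 + 68 days = May 31, 2008.

Saturday, May 31, 2008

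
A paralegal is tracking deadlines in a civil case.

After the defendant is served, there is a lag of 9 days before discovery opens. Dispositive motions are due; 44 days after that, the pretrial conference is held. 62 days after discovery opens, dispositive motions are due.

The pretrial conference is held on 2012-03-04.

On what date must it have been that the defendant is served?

The pretrial conference is held: Mar 4, 2012.
Dispositive motions are due: Mar 4, 2012 − 44 days = Jan 20, 2012.
Discovery opens: Jan 20, 2012 − 62 days = Nov 19, 2011.
The defendant is served: Nov 19, 2011 − 9 days = Nov 10, 2011.

2011-11-10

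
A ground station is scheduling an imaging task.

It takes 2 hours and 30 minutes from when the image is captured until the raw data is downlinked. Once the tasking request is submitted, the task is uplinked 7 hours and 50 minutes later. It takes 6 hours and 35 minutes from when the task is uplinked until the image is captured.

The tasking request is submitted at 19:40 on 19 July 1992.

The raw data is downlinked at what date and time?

12:35 on 20 July 1992

The tasking request is submitted: 19:40 Jul 19, 1992.
The task is uplinked: 19:40 Jul 19, 1992 + 7h50m = 03:30 Jul 20, 1992.
The image is captured: 03:30 Jul 20, 1992 + 6h35m = 10:05 Jul 20, 1992.
The raw data is downlinked: 10:05 Jul 20, 1992 + 2h30m = 12:35 Jul 20, 1992.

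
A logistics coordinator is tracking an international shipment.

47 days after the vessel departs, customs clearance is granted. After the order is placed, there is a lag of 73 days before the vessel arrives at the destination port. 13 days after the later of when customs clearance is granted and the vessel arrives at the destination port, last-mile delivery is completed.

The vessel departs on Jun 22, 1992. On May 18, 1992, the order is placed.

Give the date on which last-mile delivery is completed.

The vessel departs: Jun 22, 1992.
Customs clearance is granted: Jun 22, 1992 + 47 days = Aug 8, 1992.
The order is placed: May 18, 1992.
The vessel arrives at the destination port: May 18, 1992 + 73 days = Jul 30, 1992.
Both prerequisites met — customs clearance is granted (Aug 8, 1992), the vessel arrives at the destination port (Jul 30, 1992); the later is Aug 8, 1992.
Last-mile delivery is completed: Aug 8, 1992 + 13 days = Aug 21, 1992.

Aug 21, 1992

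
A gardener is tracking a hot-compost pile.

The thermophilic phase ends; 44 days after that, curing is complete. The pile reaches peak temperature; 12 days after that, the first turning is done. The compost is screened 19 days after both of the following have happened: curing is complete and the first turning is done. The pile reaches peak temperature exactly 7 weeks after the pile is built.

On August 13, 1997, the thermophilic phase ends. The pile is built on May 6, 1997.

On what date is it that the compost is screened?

October 15, 1997

The thermophilic phase ends: Aug 13, 1997.
Curing is complete: Aug 13, 1997 + 44 days = Sep 26, 1997.
The pile is built: May 6, 1997.
The pile reaches peak temperature: May 6, 1997 + 7 weeks = Jun 24, 1997.
The first turning is done: Jun 24, 1997 + 12 days = Jul 6, 1997.
Both prerequisites met — curing is complete (Sep 26, 1997), the first turning is done (Jul 6, 1997); the later is Sep 26, 1997.
The compost is screened: Sep 26, 1997 + 19 days = Oct 15, 1997.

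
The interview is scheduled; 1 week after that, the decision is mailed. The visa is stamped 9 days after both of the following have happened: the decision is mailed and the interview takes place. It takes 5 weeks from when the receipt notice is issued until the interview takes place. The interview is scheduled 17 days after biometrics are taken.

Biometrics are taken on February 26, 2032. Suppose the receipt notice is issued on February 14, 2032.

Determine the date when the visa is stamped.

March 30, 2032

Biometrics are taken: Feb 26, 2032.
The interview is scheduled: Feb 26, 2032 + 17 days = Mar 14, 2032.
The decision is mailed: Mar 14, 2032 + 1 week = Mar 21, 2032.
The receipt notice is issued: Feb 14, 2032.
The interview takes place: Feb 14, 2032 + 5 weeks = Mar 20, 2032.
Both prerequisites met — the decision is mailed (Mar 21, 2032), the interview takes place (Mar 20, 2032); the later is Mar 21, 2032.
The visa is stamped: Mar 21, 2032 + 9 days = Mar 30, 2032.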